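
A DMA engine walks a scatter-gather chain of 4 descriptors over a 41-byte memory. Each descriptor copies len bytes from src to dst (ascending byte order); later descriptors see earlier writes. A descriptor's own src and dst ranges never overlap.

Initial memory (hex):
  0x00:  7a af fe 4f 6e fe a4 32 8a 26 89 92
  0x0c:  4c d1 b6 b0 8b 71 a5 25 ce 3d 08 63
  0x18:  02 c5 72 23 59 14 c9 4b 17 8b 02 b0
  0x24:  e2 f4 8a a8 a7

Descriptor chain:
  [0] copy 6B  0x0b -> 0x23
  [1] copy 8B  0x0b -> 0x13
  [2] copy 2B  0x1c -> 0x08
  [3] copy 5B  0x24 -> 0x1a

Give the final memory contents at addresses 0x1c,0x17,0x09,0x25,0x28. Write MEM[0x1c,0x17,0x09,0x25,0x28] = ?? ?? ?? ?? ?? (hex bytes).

MEM[0x1c,0x17,0x09,0x25,0x28] = b6 b0 14 d1 8b

[0] 0x0b->0x23 len=6 : 92 4c d1 b6 b0 8b
[1] 0x0b->0x13 len=8 : 92 4c d1 b6 b0 8b 71 a5
[2] 0x1c->0x08 len=2 : 59 14
[3] 0x24->0x1a len=5 : 4c d1 b6 b0 8b
query mem[0x1c]=0xb6, mem[0x17]=0xb0, mem[0x09]=0x14, mem[0x25]=0xd1, mem[0x28]=0x8b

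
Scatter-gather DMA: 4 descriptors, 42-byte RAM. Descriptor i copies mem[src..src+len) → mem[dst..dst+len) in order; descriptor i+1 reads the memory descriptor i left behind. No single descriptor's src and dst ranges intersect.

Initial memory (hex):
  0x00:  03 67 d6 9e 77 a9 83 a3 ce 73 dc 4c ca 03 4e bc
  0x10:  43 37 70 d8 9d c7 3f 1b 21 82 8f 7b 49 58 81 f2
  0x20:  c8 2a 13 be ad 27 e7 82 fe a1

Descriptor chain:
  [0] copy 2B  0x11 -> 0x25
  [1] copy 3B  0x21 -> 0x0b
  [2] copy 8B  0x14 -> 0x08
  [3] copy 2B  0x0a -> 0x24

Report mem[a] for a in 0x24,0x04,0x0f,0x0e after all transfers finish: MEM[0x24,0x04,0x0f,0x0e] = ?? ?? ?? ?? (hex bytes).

#0 dst[0x25+2] := {0x37,0x70}
#1 dst[0x0b+3] := {0x2a,0x13,0xbe}
#2 dst[0x08+8] := {0x9d,0xc7,0x3f,0x1b,0x21,0x82,0x8f,0x7b}
#3 dst[0x24+2] := {0x3f,0x1b}
query mem[0x24]=0x3f, mem[0x04]=0x77, mem[0x0f]=0x7b, mem[0x0e]=0x8f

MEM[0x24,0x04,0x0f,0x0e] = 3f 77 7b 8f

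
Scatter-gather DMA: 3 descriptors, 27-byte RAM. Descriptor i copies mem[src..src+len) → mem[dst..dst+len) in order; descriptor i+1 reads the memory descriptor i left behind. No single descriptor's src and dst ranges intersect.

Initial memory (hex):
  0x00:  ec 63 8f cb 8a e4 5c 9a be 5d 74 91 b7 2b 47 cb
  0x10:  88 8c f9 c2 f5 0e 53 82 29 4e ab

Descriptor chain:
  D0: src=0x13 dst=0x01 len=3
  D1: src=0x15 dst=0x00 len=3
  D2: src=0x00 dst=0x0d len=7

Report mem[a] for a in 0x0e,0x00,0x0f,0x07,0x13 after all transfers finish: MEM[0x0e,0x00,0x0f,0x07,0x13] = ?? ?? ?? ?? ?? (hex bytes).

D0: mem[0x01..0x03] <- [c2 f5 0e]
D1: mem[0x00..0x02] <- [0e 53 82]
D2: mem[0x0d..0x13] <- [0e 53 82 0e 8a e4 5c]
query mem[0x0e]=0x53, mem[0x00]=0x0e, mem[0x0f]=0x82, mem[0x07]=0x9a, mem[0x13]=0x5c

MEM[0x0e,0x00,0x0f,0x07,0x13] = 53 0e 82 9a 5c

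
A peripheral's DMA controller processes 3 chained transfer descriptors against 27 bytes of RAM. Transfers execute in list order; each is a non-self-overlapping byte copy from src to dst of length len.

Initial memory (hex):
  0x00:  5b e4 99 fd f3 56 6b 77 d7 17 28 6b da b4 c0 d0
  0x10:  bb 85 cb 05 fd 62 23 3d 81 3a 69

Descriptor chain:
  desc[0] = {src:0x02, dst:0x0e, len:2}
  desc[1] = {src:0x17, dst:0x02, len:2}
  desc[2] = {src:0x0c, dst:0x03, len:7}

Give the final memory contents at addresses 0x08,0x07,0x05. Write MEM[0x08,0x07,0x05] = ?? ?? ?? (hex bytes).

MEM[0x08,0x07,0x05] = 85 bb 99

#0 dst[0x0e+2] := {0x99,0xfd}
#1 dst[0x02+2] := {0x3d,0x81}
#2 dst[0x03+7] := {0xda,0xb4,0x99,0xfd,0xbb,0x85,0xcb}
query mem[0x08]=0x85, mem[0x07]=0xbb, mem[0x05]=0x99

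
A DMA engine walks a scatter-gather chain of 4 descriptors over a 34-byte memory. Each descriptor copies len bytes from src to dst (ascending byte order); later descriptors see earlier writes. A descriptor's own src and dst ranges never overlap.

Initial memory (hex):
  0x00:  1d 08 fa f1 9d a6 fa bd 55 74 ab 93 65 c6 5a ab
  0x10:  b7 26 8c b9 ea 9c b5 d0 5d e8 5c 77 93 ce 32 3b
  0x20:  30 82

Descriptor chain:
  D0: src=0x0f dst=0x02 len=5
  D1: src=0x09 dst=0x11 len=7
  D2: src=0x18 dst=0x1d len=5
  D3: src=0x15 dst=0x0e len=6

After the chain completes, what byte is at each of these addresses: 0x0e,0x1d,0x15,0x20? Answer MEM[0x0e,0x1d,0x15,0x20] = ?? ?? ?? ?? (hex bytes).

MEM[0x0e,0x1d,0x15,0x20] = c6 5d c6 77

#0 dst[0x02+5] := {0xab,0xb7,0x26,0x8c,0xb9}
#1 dst[0x11+7] := {0x74,0xab,0x93,0x65,0xc6,0x5a,0xab}
#2 dst[0x1d+5] := {0x5d,0xe8,0x5c,0x77,0x93}
#3 dst[0x0e+6] := {0xc6,0x5a,0xab,0x5d,0xe8,0x5c}
query mem[0x0e]=0xc6, mem[0x1d]=0x5d, mem[0x15]=0xc6, mem[0x20]=0x77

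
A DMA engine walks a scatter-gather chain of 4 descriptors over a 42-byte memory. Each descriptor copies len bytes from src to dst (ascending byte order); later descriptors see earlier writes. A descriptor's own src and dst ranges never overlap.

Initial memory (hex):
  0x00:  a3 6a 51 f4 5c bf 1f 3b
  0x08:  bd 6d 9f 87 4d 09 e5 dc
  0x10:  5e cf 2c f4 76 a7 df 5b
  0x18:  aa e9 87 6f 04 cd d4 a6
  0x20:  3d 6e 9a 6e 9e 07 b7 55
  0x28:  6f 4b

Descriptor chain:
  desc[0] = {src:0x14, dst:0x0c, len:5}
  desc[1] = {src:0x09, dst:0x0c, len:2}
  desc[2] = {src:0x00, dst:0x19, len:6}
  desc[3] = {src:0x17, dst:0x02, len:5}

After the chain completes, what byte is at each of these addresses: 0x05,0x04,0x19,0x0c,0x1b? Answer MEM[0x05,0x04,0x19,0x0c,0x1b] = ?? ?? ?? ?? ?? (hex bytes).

[0] 0x14->0x0c len=5 : 76 a7 df 5b aa
[1] 0x09->0x0c len=2 : 6d 9f
[2] 0x00->0x19 len=6 : a3 6a 51 f4 5c bf
[3] 0x17->0x02 len=5 : 5b aa a3 6a 51
query mem[0x05]=0x6a, mem[0x04]=0xa3, mem[0x19]=0xa3, mem[0x0c]=0x6d, mem[0x1b]=0x51

MEM[0x05,0x04,0x19,0x0c,0x1b] = 6a a3 a3 6d 51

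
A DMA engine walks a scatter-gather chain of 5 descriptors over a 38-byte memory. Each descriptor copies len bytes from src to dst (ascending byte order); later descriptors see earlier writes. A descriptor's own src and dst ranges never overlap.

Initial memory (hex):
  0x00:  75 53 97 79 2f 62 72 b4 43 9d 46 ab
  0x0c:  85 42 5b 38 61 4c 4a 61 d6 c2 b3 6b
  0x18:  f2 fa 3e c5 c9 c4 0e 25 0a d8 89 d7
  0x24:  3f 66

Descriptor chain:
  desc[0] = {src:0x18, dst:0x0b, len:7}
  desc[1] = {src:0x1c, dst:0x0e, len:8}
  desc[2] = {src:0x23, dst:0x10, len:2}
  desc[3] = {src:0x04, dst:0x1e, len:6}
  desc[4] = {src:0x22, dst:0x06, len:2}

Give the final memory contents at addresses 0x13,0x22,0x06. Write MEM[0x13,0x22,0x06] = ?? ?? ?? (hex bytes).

MEM[0x13,0x22,0x06] = d8 43 43

#0 dst[0x0b+7] := {0xf2,0xfa,0x3e,0xc5,0xc9,0xc4,0x0e}
#1 dst[0x0e+8] := {0xc9,0xc4,0x0e,0x25,0x0a,0xd8,0x89,0xd7}
#2 dst[0x10+2] := {0xd7,0x3f}
#3 dst[0x1e+6] := {0x2f,0x62,0x72,0xb4,0x43,0x9d}
#4 dst[0x06+2] := {0x43,0x9d}
query mem[0x13]=0xd8, mem[0x22]=0x43, mem[0x06]=0x43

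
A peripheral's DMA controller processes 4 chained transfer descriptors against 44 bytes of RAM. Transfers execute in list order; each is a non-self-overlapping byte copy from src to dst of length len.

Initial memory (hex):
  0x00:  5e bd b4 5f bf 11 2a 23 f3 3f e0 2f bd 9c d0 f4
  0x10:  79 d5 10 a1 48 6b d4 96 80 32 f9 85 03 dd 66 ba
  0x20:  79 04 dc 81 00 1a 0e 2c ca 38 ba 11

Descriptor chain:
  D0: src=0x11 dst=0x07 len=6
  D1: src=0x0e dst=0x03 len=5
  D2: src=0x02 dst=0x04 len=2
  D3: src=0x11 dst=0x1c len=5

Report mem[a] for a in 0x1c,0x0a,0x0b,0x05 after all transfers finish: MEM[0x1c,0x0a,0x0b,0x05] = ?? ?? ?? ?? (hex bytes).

[0] 0x11->0x07 len=6 : d5 10 a1 48 6b d4
[1] 0x0e->0x03 len=5 : d0 f4 79 d5 10
[2] 0x02->0x04 len=2 : b4 d0
[3] 0x11->0x1c len=5 : d5 10 a1 48 6b
query mem[0x1c]=0xd5, mem[0x0a]=0x48, mem[0x0b]=0x6b, mem[0x05]=0xd0

MEM[0x1c,0x0a,0x0b,0x05] = d5 48 6b d0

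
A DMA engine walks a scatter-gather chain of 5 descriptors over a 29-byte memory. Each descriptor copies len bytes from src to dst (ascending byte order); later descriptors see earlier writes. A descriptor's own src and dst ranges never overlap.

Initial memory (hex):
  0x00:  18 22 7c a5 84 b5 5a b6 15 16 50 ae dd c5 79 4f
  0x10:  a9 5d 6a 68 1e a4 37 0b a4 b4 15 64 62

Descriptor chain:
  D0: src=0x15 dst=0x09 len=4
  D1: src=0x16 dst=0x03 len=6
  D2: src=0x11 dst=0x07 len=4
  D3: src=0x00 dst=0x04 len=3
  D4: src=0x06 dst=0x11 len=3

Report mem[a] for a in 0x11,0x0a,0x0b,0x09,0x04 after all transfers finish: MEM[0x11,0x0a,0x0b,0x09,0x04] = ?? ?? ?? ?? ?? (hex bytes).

  after D0: wrote 4B at 0x09 = a4370ba4
  after D1: wrote 6B at 0x03 = 370ba4b41564
  after D2: wrote 4B at 0x07 = 5d6a681e
  after D3: wrote 3B at 0x04 = 18227c
  after D4: wrote 3B at 0x11 = 7c5d6a
query mem[0x11]=0x7c, mem[0x0a]=0x1e, mem[0x0b]=0x0b, mem[0x09]=0x68, mem[0x04]=0x18

MEM[0x11,0x0a,0x0b,0x09,0x04] = 7c 1e 0b 68 18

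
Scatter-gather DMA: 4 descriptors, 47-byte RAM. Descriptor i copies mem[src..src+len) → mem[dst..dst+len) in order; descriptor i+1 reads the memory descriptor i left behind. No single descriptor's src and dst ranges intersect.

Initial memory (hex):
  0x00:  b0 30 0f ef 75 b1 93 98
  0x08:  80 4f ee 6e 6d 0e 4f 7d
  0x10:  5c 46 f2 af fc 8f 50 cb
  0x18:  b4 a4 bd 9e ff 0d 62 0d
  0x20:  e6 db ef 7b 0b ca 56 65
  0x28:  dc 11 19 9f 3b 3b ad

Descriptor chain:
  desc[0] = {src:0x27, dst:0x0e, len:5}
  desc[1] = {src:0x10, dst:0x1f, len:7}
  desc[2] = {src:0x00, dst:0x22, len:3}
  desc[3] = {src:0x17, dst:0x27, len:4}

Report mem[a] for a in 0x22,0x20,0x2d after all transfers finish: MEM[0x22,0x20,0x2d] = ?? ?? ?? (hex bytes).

MEM[0x22,0x20,0x2d] = b0 19 3b

D0: mem[0x0e..0x12] <- [65 dc 11 19 9f]
D1: mem[0x1f..0x25] <- [11 19 9f af fc 8f 50]
D2: mem[0x22..0x24] <- [b0 30 0f]
D3: mem[0x27..0x2a] <- [cb b4 a4 bd]
query mem[0x22]=0xb0, mem[0x20]=0x19, mem[0x2d]=0x3b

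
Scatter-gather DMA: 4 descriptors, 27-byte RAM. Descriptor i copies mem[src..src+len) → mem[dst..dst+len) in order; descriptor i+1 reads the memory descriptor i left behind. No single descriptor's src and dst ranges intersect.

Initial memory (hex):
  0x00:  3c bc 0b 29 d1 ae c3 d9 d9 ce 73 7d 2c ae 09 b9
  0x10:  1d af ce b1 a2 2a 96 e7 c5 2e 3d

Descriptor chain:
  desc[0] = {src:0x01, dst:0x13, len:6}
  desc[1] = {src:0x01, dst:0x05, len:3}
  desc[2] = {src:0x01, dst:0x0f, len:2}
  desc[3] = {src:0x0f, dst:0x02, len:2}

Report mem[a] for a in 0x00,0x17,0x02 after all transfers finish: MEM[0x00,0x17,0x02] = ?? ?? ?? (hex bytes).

  after D0: wrote 6B at 0x13 = bc0b29d1aec3
  after D1: wrote 3B at 0x05 = bc0b29
  after D2: wrote 2B at 0x0f = bc0b
  after D3: wrote 2B at 0x02 = bc0b
query mem[0x00]=0x3c, mem[0x17]=0xae, mem[0x02]=0xbc

MEM[0x00,0x17,0x02] = 3c ae bc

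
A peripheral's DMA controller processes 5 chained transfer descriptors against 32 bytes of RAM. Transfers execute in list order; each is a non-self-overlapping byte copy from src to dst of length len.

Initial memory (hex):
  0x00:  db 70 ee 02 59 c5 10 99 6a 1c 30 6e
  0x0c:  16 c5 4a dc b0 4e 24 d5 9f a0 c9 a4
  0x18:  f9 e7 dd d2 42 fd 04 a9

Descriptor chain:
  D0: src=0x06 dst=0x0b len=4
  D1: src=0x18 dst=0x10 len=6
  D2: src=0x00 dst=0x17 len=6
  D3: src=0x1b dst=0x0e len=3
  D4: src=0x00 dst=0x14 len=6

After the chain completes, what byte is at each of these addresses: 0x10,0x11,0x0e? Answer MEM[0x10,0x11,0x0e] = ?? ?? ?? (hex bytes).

MEM[0x10,0x11,0x0e] = fd e7 59

  after D0: wrote 4B at 0x0b = 10996a1c
  after D1: wrote 6B at 0x10 = f9e7ddd242fd
  after D2: wrote 6B at 0x17 = db70ee0259c5
  after D3: wrote 3B at 0x0e = 59c5fd
  after D4: wrote 6B at 0x14 = db70ee0259c5
query mem[0x10]=0xfd, mem[0x11]=0xe7, mem[0x0e]=0x59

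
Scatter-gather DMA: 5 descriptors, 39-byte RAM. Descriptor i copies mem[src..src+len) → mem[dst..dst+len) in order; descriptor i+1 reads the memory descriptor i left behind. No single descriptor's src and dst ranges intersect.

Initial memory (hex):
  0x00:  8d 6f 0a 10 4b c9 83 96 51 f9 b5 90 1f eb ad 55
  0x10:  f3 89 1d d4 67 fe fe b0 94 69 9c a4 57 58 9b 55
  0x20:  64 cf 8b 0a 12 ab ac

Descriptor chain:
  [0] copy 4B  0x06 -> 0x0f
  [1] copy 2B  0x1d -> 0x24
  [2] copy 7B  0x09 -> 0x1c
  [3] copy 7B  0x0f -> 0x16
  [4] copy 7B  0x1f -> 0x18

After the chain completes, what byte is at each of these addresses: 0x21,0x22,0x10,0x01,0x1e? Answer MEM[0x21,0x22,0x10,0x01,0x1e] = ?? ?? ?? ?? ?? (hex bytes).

#0 dst[0x0f+4] := {0x83,0x96,0x51,0xf9}
#1 dst[0x24+2] := {0x58,0x9b}
#2 dst[0x1c+7] := {0xf9,0xb5,0x90,0x1f,0xeb,0xad,0x83}
#3 dst[0x16+7] := {0x83,0x96,0x51,0xf9,0xd4,0x67,0xfe}
#4 dst[0x18+7] := {0x1f,0xeb,0xad,0x83,0x0a,0x58,0x9b}
query mem[0x21]=0xad, mem[0x22]=0x83, mem[0x10]=0x96, mem[0x01]=0x6f, mem[0x1e]=0x9b

MEM[0x21,0x22,0x10,0x01,0x1e] = ad 83 96 6f 9b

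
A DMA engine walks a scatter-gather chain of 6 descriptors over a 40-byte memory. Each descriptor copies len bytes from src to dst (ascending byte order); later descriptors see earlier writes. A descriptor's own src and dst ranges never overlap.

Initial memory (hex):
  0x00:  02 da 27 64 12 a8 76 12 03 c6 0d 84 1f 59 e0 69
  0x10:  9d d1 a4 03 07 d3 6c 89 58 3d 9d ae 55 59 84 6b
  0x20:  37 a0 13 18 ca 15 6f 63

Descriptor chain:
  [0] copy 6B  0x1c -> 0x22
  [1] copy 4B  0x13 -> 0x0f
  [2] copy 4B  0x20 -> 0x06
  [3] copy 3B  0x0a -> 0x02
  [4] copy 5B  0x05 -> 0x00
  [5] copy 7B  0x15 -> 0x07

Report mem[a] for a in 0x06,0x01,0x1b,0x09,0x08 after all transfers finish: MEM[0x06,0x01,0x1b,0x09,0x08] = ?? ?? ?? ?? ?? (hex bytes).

[0] 0x1c->0x22 len=6 : 55 59 84 6b 37 a0
[1] 0x13->0x0f len=4 : 03 07 d3 6c
[2] 0x20->0x06 len=4 : 37 a0 55 59
[3] 0x0a->0x02 len=3 : 0d 84 1f
[4] 0x05->0x00 len=5 : a8 37 a0 55 59
[5] 0x15->0x07 len=7 : d3 6c 89 58 3d 9d ae
query mem[0x06]=0x37, mem[0x01]=0x37, mem[0x1b]=0xae, mem[0x09]=0x89, mem[0x08]=0x6c

MEM[0x06,0x01,0x1b,0x09,0x08] = 37 37 ae 89 6c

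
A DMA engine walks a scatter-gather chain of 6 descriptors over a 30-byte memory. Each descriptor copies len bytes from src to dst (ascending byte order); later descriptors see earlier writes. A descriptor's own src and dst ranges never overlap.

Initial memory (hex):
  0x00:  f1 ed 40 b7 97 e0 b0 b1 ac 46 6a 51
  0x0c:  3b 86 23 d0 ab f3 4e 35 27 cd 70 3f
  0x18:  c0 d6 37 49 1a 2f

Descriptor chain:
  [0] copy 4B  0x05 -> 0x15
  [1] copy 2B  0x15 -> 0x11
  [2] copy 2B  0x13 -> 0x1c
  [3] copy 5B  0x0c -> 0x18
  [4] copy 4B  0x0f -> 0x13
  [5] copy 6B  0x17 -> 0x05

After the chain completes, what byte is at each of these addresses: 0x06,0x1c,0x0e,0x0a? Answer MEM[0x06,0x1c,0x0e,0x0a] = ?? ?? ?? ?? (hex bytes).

  after D0: wrote 4B at 0x15 = e0b0b1ac
  after D1: wrote 2B at 0x11 = e0b0
  after D2: wrote 2B at 0x1c = 3527
  after D3: wrote 5B at 0x18 = 3b8623d0ab
  after D4: wrote 4B at 0x13 = d0abe0b0
  after D5: wrote 6B at 0x05 = b13b8623d0ab
query mem[0x06]=0x3b, mem[0x1c]=0xab, mem[0x0e]=0x23, mem[0x0a]=0xab

MEM[0x06,0x1c,0x0e,0x0a] = 3b ab 23 ab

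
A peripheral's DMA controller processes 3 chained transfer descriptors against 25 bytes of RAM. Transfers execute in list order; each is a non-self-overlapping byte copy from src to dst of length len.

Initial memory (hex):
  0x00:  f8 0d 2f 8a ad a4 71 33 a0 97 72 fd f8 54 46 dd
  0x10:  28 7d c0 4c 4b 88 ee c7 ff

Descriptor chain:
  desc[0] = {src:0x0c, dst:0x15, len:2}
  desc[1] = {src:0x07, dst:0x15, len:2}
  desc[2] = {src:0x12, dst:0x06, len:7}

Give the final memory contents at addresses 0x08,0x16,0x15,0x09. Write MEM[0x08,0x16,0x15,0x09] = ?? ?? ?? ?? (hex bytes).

  after D0: wrote 2B at 0x15 = f854
  after D1: wrote 2B at 0x15 = 33a0
  after D2: wrote 7B at 0x06 = c04c4b33a0c7ff
query mem[0x08]=0x4b, mem[0x16]=0xa0, mem[0x15]=0x33, mem[0x09]=0x33

MEM[0x08,0x16,0x15,0x09] = 4b a0 33 33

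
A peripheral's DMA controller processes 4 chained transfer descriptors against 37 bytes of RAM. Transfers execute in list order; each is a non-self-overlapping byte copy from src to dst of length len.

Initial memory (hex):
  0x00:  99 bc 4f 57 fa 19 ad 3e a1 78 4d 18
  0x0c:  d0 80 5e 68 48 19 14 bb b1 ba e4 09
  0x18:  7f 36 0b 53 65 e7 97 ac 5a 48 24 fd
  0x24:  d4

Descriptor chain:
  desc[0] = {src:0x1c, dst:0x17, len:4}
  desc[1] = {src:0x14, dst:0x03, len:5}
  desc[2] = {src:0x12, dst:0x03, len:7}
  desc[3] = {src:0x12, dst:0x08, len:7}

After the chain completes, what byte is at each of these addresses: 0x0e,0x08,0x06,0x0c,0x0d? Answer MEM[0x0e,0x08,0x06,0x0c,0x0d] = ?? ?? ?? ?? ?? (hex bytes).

D0: mem[0x17..0x1a] <- [65 e7 97 ac]
D1: mem[0x03..0x07] <- [b1 ba e4 65 e7]
D2: mem[0x03..0x09] <- [14 bb b1 ba e4 65 e7]
D3: mem[0x08..0x0e] <- [14 bb b1 ba e4 65 e7]
query mem[0x0e]=0xe7, mem[0x08]=0x14, mem[0x06]=0xba, mem[0x0c]=0xe4, mem[0x0d]=0x65

MEM[0x0e,0x08,0x06,0x0c,0x0d] = e7 14 ba e4 65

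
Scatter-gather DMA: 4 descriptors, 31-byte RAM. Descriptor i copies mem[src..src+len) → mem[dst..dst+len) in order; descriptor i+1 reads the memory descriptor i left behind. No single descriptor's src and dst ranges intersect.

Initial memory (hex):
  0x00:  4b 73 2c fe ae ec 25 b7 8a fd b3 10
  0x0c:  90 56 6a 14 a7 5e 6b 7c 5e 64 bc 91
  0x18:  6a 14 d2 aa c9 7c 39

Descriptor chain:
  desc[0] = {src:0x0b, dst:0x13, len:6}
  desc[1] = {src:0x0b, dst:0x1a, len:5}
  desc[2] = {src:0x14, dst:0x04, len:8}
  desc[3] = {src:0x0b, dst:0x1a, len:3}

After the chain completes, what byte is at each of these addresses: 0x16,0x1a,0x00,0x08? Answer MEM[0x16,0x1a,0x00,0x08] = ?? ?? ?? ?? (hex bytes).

  after D0: wrote 6B at 0x13 = 1090566a14a7
  after D1: wrote 5B at 0x1a = 1090566a14
  after D2: wrote 8B at 0x04 = 90566a14a7141090
  after D3: wrote 3B at 0x1a = 909056
query mem[0x16]=0x6a, mem[0x1a]=0x90, mem[0x00]=0x4b, mem[0x08]=0xa7

MEM[0x16,0x1a,0x00,0x08] = 6a 90 4b a7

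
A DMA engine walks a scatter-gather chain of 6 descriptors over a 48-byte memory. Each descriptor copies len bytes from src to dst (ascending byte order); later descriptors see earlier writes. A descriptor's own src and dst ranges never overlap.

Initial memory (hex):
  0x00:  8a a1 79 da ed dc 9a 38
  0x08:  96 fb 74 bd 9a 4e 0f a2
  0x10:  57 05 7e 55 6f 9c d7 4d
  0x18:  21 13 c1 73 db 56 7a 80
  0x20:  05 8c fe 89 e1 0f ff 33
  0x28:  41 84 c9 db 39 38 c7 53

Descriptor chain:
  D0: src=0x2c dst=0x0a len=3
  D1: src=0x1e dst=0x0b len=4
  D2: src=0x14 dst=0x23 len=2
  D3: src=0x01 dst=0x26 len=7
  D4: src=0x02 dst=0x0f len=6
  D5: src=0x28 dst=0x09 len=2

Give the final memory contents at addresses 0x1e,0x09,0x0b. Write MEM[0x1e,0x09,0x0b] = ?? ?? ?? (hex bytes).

D0: mem[0x0a..0x0c] <- [39 38 c7]
D1: mem[0x0b..0x0e] <- [7a 80 05 8c]
D2: mem[0x23..0x24] <- [6f 9c]
D3: mem[0x26..0x2c] <- [a1 79 da ed dc 9a 38]
D4: mem[0x0f..0x14] <- [79 da ed dc 9a 38]
D5: mem[0x09..0x0a] <- [da ed]
query mem[0x1e]=0x7a, mem[0x09]=0xda, mem[0x0b]=0x7a

MEM[0x1e,0x09,0x0b] = 7a da 7a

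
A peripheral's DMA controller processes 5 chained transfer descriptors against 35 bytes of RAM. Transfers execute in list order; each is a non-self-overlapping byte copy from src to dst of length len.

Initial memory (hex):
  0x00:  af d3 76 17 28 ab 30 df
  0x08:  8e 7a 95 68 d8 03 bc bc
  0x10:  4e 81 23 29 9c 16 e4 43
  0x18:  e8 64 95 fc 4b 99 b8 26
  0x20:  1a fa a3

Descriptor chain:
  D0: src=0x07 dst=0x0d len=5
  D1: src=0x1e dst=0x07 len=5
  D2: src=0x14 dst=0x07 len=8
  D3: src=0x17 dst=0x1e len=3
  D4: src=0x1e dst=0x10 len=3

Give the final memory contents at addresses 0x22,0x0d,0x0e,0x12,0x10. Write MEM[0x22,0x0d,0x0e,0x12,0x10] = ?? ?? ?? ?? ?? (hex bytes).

MEM[0x22,0x0d,0x0e,0x12,0x10] = a3 95 fc 64 43

  after D0: wrote 5B at 0x0d = df8e7a9568
  after D1: wrote 5B at 0x07 = b8261afaa3
  after D2: wrote 8B at 0x07 = 9c16e443e86495fc
  after D3: wrote 3B at 0x1e = 43e864
  after D4: wrote 3B at 0x10 = 43e864
query mem[0x22]=0xa3, mem[0x0d]=0x95, mem[0x0e]=0xfc, mem[0x12]=0x64, mem[0x10]=0x43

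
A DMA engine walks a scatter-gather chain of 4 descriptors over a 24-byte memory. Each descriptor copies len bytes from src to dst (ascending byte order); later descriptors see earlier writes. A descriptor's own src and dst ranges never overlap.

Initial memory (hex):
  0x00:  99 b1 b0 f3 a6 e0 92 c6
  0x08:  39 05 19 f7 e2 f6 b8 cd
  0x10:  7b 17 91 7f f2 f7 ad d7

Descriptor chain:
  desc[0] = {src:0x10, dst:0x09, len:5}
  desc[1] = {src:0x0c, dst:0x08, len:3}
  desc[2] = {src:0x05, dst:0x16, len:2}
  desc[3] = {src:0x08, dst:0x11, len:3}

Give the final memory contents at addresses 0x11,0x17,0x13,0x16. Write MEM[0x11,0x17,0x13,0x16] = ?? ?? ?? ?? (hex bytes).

MEM[0x11,0x17,0x13,0x16] = 7f 92 b8 e0

  after D0: wrote 5B at 0x09 = 7b17917ff2
  after D1: wrote 3B at 0x08 = 7ff2b8
  after D2: wrote 2B at 0x16 = e092
  after D3: wrote 3B at 0x11 = 7ff2b8
query mem[0x11]=0x7f, mem[0x17]=0x92, mem[0x13]=0xb8, mem[0x16]=0xe0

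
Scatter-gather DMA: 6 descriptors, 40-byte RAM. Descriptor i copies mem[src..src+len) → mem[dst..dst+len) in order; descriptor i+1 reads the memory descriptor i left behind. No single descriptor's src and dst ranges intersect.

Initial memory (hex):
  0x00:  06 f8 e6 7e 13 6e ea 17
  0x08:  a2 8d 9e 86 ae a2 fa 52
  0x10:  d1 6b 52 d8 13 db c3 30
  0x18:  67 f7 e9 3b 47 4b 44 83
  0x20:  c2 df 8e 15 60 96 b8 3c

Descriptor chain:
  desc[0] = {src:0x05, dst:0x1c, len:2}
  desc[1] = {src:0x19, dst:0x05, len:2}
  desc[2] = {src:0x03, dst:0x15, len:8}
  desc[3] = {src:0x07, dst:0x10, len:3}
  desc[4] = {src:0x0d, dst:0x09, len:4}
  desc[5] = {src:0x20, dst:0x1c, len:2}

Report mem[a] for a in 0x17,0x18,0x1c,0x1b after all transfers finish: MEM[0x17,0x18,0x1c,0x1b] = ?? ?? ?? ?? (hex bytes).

MEM[0x17,0x18,0x1c,0x1b] = f7 e9 c2 8d

#0 dst[0x1c+2] := {0x6e,0xea}
#1 dst[0x05+2] := {0xf7,0xe9}
#2 dst[0x15+8] := {0x7e,0x13,0xf7,0xe9,0x17,0xa2,0x8d,0x9e}
#3 dst[0x10+3] := {0x17,0xa2,0x8d}
#4 dst[0x09+4] := {0xa2,0xfa,0x52,0x17}
#5 dst[0x1c+2] := {0xc2,0xdf}
query mem[0x17]=0xf7, mem[0x18]=0xe9, mem[0x1c]=0xc2, mem[0x1b]=0x8d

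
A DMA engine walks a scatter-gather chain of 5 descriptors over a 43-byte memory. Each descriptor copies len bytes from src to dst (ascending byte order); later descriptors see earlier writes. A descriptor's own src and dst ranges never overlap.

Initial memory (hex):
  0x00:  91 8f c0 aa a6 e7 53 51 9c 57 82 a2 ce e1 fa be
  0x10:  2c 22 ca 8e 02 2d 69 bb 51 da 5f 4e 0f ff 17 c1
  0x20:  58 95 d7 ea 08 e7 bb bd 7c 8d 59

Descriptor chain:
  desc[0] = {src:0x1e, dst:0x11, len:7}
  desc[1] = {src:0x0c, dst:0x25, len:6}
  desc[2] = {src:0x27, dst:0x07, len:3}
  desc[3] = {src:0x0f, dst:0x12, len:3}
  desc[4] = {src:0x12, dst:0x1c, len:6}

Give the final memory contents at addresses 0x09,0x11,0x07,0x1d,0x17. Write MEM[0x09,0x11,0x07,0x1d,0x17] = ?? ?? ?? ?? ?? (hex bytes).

  after D0: wrote 7B at 0x11 = 17c15895d7ea08
  after D1: wrote 6B at 0x25 = cee1fabe2c17
  after D2: wrote 3B at 0x07 = fabe2c
  after D3: wrote 3B at 0x12 = be2c17
  after D4: wrote 6B at 0x1c = be2c17d7ea08
query mem[0x09]=0x2c, mem[0x11]=0x17, mem[0x07]=0xfa, mem[0x1d]=0x2c, mem[0x17]=0x08

MEM[0x09,0x11,0x07,0x1d,0x17] = 2c 17 fa 2c 08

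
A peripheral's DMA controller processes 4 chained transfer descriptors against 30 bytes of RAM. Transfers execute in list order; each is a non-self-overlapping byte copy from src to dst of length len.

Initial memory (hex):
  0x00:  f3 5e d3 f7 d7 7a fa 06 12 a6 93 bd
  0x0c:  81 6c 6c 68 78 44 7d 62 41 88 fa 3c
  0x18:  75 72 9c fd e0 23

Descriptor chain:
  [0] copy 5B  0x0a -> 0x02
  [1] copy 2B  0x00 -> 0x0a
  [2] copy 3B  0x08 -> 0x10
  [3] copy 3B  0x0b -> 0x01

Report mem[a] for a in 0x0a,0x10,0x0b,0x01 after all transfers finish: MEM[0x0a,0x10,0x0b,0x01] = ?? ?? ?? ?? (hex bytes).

  after D0: wrote 5B at 0x02 = 93bd816c6c
  after D1: wrote 2B at 0x0a = f35e
  after D2: wrote 3B at 0x10 = 12a6f3
  after D3: wrote 3B at 0x01 = 5e816c
query mem[0x0a]=0xf3, mem[0x10]=0x12, mem[0x0b]=0x5e, mem[0x01]=0x5e

MEM[0x0a,0x10,0x0b,0x01] = f3 12 5e 5e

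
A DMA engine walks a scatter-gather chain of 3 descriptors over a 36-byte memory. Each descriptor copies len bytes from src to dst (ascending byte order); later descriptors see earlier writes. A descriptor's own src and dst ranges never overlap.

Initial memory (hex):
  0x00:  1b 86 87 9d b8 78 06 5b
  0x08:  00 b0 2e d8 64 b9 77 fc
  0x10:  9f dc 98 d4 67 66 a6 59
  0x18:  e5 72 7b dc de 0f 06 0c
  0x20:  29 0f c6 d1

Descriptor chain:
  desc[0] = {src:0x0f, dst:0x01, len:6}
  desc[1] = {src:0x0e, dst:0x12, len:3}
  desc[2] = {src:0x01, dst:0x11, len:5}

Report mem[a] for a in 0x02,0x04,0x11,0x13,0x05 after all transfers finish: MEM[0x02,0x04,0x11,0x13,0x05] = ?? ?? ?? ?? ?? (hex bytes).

[0] 0x0f->0x01 len=6 : fc 9f dc 98 d4 67
[1] 0x0e->0x12 len=3 : 77 fc 9f
[2] 0x01->0x11 len=5 : fc 9f dc 98 d4
query mem[0x02]=0x9f, mem[0x04]=0x98, mem[0x11]=0xfc, mem[0x13]=0xdc, mem[0x05]=0xd4

MEM[0x02,0x04,0x11,0x13,0x05] = 9f 98 fc dc d4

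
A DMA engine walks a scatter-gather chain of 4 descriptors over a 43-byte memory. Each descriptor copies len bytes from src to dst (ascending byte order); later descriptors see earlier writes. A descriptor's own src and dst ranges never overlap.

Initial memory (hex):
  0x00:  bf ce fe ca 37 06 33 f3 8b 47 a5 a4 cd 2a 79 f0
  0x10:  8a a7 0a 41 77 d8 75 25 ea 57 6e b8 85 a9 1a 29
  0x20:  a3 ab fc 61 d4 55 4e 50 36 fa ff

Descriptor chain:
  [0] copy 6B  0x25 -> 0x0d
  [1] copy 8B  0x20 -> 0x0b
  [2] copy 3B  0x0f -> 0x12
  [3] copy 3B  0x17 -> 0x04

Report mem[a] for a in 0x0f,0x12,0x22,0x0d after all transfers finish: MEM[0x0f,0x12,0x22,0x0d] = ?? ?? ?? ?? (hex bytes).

#0 dst[0x0d+6] := {0x55,0x4e,0x50,0x36,0xfa,0xff}
#1 dst[0x0b+8] := {0xa3,0xab,0xfc,0x61,0xd4,0x55,0x4e,0x50}
#2 dst[0x12+3] := {0xd4,0x55,0x4e}
#3 dst[0x04+3] := {0x25,0xea,0x57}
query mem[0x0f]=0xd4, mem[0x12]=0xd4, mem[0x22]=0xfc, mem[0x0d]=0xfc

MEM[0x0f,0x12,0x22,0x0d] = d4 d4 fc fc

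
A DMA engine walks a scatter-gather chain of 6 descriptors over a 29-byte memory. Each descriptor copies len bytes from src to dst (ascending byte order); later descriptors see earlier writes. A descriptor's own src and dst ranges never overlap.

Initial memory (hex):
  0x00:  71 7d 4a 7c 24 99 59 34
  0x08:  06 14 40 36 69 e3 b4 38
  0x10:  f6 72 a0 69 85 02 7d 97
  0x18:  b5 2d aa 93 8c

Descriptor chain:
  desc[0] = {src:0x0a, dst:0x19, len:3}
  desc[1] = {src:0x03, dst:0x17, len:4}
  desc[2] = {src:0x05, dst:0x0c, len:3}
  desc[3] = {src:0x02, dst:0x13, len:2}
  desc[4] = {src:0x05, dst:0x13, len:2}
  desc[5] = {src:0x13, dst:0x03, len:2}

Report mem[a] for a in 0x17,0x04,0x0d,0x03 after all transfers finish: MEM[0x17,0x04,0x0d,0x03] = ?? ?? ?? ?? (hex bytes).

MEM[0x17,0x04,0x0d,0x03] = 7c 59 59 99

[0] 0x0a->0x19 len=3 : 40 36 69
[1] 0x03->0x17 len=4 : 7c 24 99 59
[2] 0x05->0x0c len=3 : 99 59 34
[3] 0x02->0x13 len=2 : 4a 7c
[4] 0x05->0x13 len=2 : 99 59
[5] 0x13->0x03 len=2 : 99 59
query mem[0x17]=0x7c, mem[0x04]=0x59, mem[0x0d]=0x59, mem[0x03]=0x99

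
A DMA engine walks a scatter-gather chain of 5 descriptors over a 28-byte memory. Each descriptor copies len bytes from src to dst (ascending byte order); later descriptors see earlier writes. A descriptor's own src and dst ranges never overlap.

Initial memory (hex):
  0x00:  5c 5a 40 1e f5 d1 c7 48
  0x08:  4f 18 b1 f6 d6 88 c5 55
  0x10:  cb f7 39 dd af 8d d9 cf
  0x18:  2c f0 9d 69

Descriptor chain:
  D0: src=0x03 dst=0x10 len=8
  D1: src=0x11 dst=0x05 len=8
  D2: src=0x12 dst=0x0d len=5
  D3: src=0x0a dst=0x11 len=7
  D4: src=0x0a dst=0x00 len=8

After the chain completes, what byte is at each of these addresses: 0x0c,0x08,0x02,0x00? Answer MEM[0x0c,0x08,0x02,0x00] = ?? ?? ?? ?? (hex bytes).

[0] 0x03->0x10 len=8 : 1e f5 d1 c7 48 4f 18 b1
[1] 0x11->0x05 len=8 : f5 d1 c7 48 4f 18 b1 2c
[2] 0x12->0x0d len=5 : d1 c7 48 4f 18
[3] 0x0a->0x11 len=7 : 18 b1 2c d1 c7 48 4f
[4] 0x0a->0x00 len=8 : 18 b1 2c d1 c7 48 4f 18
query mem[0x0c]=0x2c, mem[0x08]=0x48, mem[0x02]=0x2c, mem[0x00]=0x18

MEM[0x0c,0x08,0x02,0x00] = 2c 48 2c 18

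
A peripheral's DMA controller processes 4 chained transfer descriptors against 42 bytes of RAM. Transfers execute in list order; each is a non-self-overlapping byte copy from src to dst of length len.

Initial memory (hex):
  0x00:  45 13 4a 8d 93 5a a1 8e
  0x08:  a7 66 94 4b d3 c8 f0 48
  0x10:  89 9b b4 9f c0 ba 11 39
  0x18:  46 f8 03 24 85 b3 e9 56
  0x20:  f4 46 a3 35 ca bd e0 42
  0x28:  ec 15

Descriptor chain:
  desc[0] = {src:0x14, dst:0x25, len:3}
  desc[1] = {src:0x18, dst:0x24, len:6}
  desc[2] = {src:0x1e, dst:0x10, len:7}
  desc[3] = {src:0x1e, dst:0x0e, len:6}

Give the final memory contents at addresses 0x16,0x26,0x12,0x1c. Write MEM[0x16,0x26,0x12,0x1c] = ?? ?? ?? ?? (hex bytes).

MEM[0x16,0x26,0x12,0x1c] = 46 03 a3 85

#0 dst[0x25+3] := {0xc0,0xba,0x11}
#1 dst[0x24+6] := {0x46,0xf8,0x03,0x24,0x85,0xb3}
#2 dst[0x10+7] := {0xe9,0x56,0xf4,0x46,0xa3,0x35,0x46}
#3 dst[0x0e+6] := {0xe9,0x56,0xf4,0x46,0xa3,0x35}
query mem[0x16]=0x46, mem[0x26]=0x03, mem[0x12]=0xa3, mem[0x1c]=0x85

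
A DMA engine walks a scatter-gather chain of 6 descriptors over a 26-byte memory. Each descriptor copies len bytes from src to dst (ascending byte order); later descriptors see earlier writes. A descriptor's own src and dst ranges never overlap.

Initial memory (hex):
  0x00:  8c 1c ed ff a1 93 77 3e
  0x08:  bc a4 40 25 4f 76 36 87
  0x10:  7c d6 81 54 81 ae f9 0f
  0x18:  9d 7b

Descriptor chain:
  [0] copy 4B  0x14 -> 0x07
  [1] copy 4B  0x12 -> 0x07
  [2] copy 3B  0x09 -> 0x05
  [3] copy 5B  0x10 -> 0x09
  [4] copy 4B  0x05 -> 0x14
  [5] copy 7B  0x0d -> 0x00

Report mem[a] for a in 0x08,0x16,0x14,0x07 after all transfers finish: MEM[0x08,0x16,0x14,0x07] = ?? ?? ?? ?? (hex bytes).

  after D0: wrote 4B at 0x07 = 81aef90f
  after D1: wrote 4B at 0x07 = 815481ae
  after D2: wrote 3B at 0x05 = 81ae25
  after D3: wrote 5B at 0x09 = 7cd6815481
  after D4: wrote 4B at 0x14 = 81ae2554
  after D5: wrote 7B at 0x00 = 8136877cd68154
query mem[0x08]=0x54, mem[0x16]=0x25, mem[0x14]=0x81, mem[0x07]=0x25

MEM[0x08,0x16,0x14,0x07] = 54 25 81 25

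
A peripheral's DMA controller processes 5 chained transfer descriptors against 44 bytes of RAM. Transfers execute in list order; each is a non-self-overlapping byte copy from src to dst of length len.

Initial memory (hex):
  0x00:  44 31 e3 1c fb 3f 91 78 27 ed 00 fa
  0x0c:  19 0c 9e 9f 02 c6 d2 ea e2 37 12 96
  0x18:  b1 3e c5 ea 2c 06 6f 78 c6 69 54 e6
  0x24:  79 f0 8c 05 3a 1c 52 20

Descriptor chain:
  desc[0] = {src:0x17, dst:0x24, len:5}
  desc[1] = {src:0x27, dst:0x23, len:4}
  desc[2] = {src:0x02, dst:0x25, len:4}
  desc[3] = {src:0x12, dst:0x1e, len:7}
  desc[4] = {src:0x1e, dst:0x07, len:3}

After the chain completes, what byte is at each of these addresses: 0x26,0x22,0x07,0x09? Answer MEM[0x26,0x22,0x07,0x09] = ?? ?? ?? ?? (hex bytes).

  after D0: wrote 5B at 0x24 = 96b13ec5ea
  after D1: wrote 4B at 0x23 = c5ea1c52
  after D2: wrote 4B at 0x25 = e31cfb3f
  after D3: wrote 7B at 0x1e = d2eae2371296b1
  after D4: wrote 3B at 0x07 = d2eae2
query mem[0x26]=0x1c, mem[0x22]=0x12, mem[0x07]=0xd2, mem[0x09]=0xe2

MEM[0x26,0x22,0x07,0x09] = 1c 12 d2 e2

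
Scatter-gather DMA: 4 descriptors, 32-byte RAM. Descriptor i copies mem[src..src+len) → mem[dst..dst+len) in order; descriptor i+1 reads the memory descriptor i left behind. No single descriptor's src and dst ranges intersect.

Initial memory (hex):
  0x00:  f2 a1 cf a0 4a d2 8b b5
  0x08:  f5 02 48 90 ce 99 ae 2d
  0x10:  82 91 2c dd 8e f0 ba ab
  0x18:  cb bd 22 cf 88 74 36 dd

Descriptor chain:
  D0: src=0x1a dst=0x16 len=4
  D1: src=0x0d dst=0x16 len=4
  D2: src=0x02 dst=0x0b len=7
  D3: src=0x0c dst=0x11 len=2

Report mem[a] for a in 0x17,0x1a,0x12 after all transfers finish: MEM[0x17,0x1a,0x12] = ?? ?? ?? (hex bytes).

MEM[0x17,0x1a,0x12] = ae 22 4a

D0: mem[0x16..0x19] <- [22 cf 88 74]
D1: mem[0x16..0x19] <- [99 ae 2d 82]
D2: mem[0x0b..0x11] <- [cf a0 4a d2 8b b5 f5]
D3: mem[0x11..0x12] <- [a0 4a]
query mem[0x17]=0xae, mem[0x1a]=0x22, mem[0x12]=0x4a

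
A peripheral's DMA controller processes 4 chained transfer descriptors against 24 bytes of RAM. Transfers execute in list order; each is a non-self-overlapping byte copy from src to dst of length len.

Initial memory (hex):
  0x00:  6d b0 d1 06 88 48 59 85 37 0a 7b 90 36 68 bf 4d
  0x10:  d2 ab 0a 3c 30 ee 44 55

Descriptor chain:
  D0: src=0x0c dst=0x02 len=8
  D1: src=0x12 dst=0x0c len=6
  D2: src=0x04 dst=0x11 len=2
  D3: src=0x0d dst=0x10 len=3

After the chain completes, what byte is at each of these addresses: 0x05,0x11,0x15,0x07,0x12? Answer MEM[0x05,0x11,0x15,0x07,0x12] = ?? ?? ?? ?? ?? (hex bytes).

MEM[0x05,0x11,0x15,0x07,0x12] = 4d 30 ee ab ee

  after D0: wrote 8B at 0x02 = 3668bf4dd2ab0a3c
  after D1: wrote 6B at 0x0c = 0a3c30ee4455
  after D2: wrote 2B at 0x11 = bf4d
  after D3: wrote 3B at 0x10 = 3c30ee
query mem[0x05]=0x4d, mem[0x11]=0x30, mem[0x15]=0xee, mem[0x07]=0xab, mem[0x12]=0xee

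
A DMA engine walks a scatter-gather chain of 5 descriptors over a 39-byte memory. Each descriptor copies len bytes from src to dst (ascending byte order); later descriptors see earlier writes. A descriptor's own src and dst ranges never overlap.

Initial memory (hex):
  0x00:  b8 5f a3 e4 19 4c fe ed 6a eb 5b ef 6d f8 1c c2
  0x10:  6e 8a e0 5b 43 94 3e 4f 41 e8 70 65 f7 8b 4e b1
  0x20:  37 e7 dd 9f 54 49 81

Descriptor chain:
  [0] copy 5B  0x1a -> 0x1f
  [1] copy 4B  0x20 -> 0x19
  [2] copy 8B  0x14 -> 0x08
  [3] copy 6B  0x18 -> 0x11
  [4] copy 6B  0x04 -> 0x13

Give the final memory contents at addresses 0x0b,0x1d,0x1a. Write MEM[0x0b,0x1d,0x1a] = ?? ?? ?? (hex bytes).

MEM[0x0b,0x1d,0x1a] = 4f 8b f7

  after D0: wrote 5B at 0x1f = 7065f78b4e
  after D1: wrote 4B at 0x19 = 65f78b4e
  after D2: wrote 8B at 0x08 = 43943e4f4165f78b
  after D3: wrote 6B at 0x11 = 4165f78b4e8b
  after D4: wrote 6B at 0x13 = 194cfeed4394
query mem[0x0b]=0x4f, mem[0x1d]=0x8b, mem[0x1a]=0xf7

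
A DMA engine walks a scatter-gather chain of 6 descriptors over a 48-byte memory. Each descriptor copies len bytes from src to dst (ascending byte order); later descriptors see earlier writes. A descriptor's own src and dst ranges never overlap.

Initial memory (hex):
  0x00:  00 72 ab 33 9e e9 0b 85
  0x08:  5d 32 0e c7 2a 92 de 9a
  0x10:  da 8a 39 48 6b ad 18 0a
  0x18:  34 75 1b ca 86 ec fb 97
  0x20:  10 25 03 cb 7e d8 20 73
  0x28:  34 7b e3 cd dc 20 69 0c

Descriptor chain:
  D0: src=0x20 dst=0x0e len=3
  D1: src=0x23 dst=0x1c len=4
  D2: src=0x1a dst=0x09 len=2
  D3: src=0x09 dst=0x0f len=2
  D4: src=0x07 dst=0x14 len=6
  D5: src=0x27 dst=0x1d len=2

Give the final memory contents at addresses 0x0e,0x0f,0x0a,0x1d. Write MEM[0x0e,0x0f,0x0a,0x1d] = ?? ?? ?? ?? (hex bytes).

  after D0: wrote 3B at 0x0e = 102503
  after D1: wrote 4B at 0x1c = cb7ed820
  after D2: wrote 2B at 0x09 = 1bca
  after D3: wrote 2B at 0x0f = 1bca
  after D4: wrote 6B at 0x14 = 855d1bcac72a
  after D5: wrote 2B at 0x1d = 7334
query mem[0x0e]=0x10, mem[0x0f]=0x1b, mem[0x0a]=0xca, mem[0x1d]=0x73

MEM[0x0e,0x0f,0x0a,0x1d] = 10 1b ca 73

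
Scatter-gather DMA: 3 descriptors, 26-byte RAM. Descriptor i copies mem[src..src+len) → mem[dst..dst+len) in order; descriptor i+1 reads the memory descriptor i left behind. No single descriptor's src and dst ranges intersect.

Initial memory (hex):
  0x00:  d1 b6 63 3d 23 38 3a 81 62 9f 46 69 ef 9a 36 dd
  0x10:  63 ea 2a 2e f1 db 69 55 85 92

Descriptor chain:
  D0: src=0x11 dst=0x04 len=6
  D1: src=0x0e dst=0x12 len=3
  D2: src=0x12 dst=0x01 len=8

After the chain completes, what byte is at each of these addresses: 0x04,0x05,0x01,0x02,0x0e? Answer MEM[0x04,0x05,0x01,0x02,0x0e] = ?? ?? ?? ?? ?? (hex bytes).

  after D0: wrote 6B at 0x04 = ea2a2ef1db69
  after D1: wrote 3B at 0x12 = 36dd63
  after D2: wrote 8B at 0x01 = 36dd63db69558592
query mem[0x04]=0xdb, mem[0x05]=0x69, mem[0x01]=0x36, mem[0x02]=0xdd, mem[0x0e]=0x36

MEM[0x04,0x05,0x01,0x02,0x0e] = db 69 36 dd 36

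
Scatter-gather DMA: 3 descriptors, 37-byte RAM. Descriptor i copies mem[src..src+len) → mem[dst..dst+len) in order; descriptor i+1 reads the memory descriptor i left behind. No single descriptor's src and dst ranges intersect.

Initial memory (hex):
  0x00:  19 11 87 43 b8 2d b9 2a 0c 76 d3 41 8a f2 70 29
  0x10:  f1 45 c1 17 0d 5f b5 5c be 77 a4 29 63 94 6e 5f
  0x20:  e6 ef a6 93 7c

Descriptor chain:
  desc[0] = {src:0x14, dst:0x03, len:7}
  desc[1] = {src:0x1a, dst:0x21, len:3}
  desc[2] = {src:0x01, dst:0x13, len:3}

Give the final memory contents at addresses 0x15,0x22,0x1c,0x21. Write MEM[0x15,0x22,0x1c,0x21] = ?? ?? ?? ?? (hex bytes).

  after D0: wrote 7B at 0x03 = 0d5fb55cbe77a4
  after D1: wrote 3B at 0x21 = a42963
  after D2: wrote 3B at 0x13 = 11870d
query mem[0x15]=0x0d, mem[0x22]=0x29, mem[0x1c]=0x63, mem[0x21]=0xa4

MEM[0x15,0x22,0x1c,0x21] = 0d 29 63 a4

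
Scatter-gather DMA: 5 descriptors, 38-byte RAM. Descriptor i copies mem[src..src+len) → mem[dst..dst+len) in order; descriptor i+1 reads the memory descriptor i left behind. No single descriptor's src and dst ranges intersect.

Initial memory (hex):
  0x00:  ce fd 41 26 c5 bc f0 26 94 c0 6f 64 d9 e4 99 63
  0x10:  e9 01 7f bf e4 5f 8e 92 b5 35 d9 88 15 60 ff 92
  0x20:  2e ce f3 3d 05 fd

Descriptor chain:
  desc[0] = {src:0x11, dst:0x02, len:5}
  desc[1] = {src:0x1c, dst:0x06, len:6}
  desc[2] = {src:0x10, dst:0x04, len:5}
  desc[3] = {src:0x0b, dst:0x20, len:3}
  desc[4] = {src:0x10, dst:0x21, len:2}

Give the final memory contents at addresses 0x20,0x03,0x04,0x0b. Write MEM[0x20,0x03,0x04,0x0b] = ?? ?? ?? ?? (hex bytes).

#0 dst[0x02+5] := {0x01,0x7f,0xbf,0xe4,0x5f}
#1 dst[0x06+6] := {0x15,0x60,0xff,0x92,0x2e,0xce}
#2 dst[0x04+5] := {0xe9,0x01,0x7f,0xbf,0xe4}
#3 dst[0x20+3] := {0xce,0xd9,0xe4}
#4 dst[0x21+2] := {0xe9,0x01}
query mem[0x20]=0xce, mem[0x03]=0x7f, mem[0x04]=0xe9, mem[0x0b]=0xce

MEM[0x20,0x03,0x04,0x0b] = ce 7f e9 ce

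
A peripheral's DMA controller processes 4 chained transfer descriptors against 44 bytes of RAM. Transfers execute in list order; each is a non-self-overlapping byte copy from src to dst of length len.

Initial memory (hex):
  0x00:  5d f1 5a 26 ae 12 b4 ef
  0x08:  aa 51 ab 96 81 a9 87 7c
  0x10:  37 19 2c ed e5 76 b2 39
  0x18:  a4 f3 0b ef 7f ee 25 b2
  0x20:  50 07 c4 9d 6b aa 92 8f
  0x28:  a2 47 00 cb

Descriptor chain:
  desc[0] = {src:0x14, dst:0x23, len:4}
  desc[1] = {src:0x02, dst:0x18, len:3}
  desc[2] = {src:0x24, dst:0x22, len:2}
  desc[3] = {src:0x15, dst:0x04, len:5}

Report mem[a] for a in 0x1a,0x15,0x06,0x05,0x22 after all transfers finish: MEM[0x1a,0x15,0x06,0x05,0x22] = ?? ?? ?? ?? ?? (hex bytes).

D0: mem[0x23..0x26] <- [e5 76 b2 39]
D1: mem[0x18..0x1a] <- [5a 26 ae]
D2: mem[0x22..0x23] <- [76 b2]
D3: mem[0x04..0x08] <- [76 b2 39 5a 26]
query mem[0x1a]=0xae, mem[0x15]=0x76, mem[0x06]=0x39, mem[0x05]=0xb2, mem[0x22]=0x76

MEM[0x1a,0x15,0x06,0x05,0x22] = ae 76 39 b2 76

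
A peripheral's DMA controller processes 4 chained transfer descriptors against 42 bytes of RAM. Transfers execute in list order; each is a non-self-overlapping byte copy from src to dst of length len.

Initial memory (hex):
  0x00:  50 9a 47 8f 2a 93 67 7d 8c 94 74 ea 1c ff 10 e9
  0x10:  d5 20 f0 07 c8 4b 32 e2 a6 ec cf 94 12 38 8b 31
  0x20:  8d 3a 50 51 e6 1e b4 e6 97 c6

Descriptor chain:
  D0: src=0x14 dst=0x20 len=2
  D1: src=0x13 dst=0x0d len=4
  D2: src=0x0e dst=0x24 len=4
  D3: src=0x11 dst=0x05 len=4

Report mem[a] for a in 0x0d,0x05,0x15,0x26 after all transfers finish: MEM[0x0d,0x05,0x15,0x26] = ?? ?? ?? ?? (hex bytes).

MEM[0x0d,0x05,0x15,0x26] = 07 20 4b 32

[0] 0x14->0x20 len=2 : c8 4b
[1] 0x13->0x0d len=4 : 07 c8 4b 32
[2] 0x0e->0x24 len=4 : c8 4b 32 20
[3] 0x11->0x05 len=4 : 20 f0 07 c8
query mem[0x0d]=0x07, mem[0x05]=0x20, mem[0x15]=0x4b, mem[0x26]=0x32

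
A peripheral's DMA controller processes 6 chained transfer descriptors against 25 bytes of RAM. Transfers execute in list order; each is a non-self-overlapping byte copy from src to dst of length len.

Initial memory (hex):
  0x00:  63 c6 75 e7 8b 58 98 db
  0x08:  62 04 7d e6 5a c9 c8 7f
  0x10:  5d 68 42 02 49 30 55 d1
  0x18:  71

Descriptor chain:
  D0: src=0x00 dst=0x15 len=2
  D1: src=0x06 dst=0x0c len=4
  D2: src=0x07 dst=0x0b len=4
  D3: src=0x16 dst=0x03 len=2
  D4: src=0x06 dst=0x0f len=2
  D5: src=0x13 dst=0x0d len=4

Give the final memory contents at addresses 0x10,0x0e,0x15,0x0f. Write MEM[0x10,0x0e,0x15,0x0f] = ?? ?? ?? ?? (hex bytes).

[0] 0x00->0x15 len=2 : 63 c6
[1] 0x06->0x0c len=4 : 98 db 62 04
[2] 0x07->0x0b len=4 : db 62 04 7d
[3] 0x16->0x03 len=2 : c6 d1
[4] 0x06->0x0f len=2 : 98 db
[5] 0x13->0x0d len=4 : 02 49 63 c6
query mem[0x10]=0xc6, mem[0x0e]=0x49, mem[0x15]=0x63, mem[0x0f]=0x63

MEM[0x10,0x0e,0x15,0x0f] = c6 49 63 63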